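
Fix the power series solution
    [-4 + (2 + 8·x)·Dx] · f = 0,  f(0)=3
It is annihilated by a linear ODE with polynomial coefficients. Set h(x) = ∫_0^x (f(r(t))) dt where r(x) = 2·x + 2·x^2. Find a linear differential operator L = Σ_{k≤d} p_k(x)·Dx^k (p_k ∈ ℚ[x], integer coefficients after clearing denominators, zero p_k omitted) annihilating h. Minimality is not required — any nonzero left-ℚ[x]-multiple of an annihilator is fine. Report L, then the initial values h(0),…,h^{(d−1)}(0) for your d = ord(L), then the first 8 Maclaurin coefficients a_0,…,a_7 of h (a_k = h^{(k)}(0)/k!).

f: a_k = 3, 6, -6, 12, -30, 84, -252, 792, …
Change of var in L_f (x↦r) gives L₀.
h=∫h₀ ⇒ L = L₀·Dx.
L = (-4 - 8·x)·Dx + (1 + 8·x + 8·x^2)·Dx^2  (order 2).
h: a_k = 0, 3, 6, -4, 12, -216/5, 176, -5472/7, …
ICs: h(0) = 0, h′(0) = 3.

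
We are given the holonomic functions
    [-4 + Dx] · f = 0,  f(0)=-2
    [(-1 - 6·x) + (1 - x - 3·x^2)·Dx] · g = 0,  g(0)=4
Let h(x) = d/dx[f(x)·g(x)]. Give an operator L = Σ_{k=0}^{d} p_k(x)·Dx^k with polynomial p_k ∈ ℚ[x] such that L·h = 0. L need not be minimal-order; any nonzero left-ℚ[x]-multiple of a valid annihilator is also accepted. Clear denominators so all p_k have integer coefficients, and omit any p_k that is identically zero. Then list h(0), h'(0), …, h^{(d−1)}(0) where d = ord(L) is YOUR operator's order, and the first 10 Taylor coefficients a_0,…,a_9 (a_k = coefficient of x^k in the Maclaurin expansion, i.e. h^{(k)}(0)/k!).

L = (32 + 26·x - 98·x^2 - 48·x^3 + 144·x^4) + (-5 + 3·x + 29·x^2 - 6·x^3 - 36·x^4)·Dx  (order 1).
h: a_k = -40, -256, -1000, -9632/3, -28064/3, -77840/3, -3138424/45, -11566592/63, -149815912/315, -3450087056/2835, …
ICs: h(0) = -40.

f: a_k = -2, -8, -16, -64/3, -64/3, -256/15, -512/45, -2048/315, -1024/315, -4096/2835, …
g: a_k = 4, 4, 16, 28, 76, 160, 388, 868, 2032, 4636, …
f·g: L₀ = L_f ⊗_s L_g, ord ≤ 1·1.
Differentiate: ansatz ord ≤ ord L₀ ⇒ L.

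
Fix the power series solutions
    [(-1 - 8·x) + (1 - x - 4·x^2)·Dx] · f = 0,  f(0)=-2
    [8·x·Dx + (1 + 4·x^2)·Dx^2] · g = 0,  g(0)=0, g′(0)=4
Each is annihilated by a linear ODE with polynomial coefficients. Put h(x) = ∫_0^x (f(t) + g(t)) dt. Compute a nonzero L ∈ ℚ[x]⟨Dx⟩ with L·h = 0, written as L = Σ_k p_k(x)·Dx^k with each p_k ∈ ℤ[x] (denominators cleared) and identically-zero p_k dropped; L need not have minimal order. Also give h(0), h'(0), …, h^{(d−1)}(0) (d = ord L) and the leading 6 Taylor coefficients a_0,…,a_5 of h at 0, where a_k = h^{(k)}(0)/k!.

L = (-40 + 160·x + 2272·x^2 + 4608·x^3 + 16896·x^4 + 6144·x^6)·Dx^2 + (31 + 264·x + 364·x^2 + 2208·x^3 + 4160·x^4 + 12800·x^5 + 768·x^6 + 6144·x^7)·Dx^3 + (-5 - 11·x - 80·x^2 + 116·x^3 + 80·x^4 + 704·x^5 + 1536·x^6 + 256·x^7 + 1024·x^8)·Dx^4  (order 4).
h: a_k = 0, -2, 1, -10/3, -35/6, -58/5, …
ICs: h(0) = 0, h′(0) = -2, h′′(0) = 2, h′′′(0) = -20.

f: a_k = -2, -2, -10, -18, -58, -130, …
g: a_k = 0, 4, 0, -16/3, 0, 64/5, …
L₀ := lclm(L_f,L_g); ord L₀ ≤ 1+2.
∫: right-multiply L₀ by Dx.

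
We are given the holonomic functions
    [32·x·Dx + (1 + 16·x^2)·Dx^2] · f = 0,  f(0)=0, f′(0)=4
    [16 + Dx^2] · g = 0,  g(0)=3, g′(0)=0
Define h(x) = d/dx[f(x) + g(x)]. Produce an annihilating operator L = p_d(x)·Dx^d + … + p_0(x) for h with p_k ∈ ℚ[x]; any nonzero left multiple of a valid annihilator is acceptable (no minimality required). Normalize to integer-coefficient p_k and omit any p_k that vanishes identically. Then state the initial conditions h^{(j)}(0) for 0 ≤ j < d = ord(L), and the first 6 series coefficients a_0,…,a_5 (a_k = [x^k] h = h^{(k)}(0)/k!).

f: a_k = 0, 4, 0, -64/3, 0, 1024/5, …
g: a_k = 3, 0, -24, 0, 32, 0, …
Weyl lclm of L_f,L_g ⇒ L₀ (ord ≤ 4).
Derive L from L₀ (diff closure).
L = (-5632·x + 114688·x^3 + 131072·x^5) + (-16 + 1792·x^2 + 36864·x^4 + 65536·x^6)·Dx + (-352·x + 7168·x^3 + 8192·x^5)·Dx^2 + (-1 + 112·x^2 + 2304·x^4 + 4096·x^6)·Dx^3  (order 3).
h: a_k = 4, -48, -64, 128, 1024, -512/5, …
ICs: h(0) = 4, h′(0) = -48, h′′(0) = -128.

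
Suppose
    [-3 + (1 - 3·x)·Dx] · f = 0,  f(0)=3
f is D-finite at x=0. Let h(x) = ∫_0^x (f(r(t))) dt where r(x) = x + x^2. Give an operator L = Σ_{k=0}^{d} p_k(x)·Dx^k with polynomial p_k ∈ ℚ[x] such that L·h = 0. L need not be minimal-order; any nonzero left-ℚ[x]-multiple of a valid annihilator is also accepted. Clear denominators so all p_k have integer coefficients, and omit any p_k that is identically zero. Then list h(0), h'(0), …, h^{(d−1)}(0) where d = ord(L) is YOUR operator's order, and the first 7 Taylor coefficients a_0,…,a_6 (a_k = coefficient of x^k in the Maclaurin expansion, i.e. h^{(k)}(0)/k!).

f: a_k = 3, 9, 27, 81, 243, 729, 2187, …
h₀=f(r): pull back L_f along r ⇒ L₀.
∫: right-multiply L₀ by Dx.
L = (3 + 6·x)·Dx + (-1 + 3·x + 3·x^2)·Dx^2  (order 2).
h: a_k = 0, 3, 9/2, 12, 135/4, 513/5, 324, …
ICs: h(0) = 0, h′(0) = 3.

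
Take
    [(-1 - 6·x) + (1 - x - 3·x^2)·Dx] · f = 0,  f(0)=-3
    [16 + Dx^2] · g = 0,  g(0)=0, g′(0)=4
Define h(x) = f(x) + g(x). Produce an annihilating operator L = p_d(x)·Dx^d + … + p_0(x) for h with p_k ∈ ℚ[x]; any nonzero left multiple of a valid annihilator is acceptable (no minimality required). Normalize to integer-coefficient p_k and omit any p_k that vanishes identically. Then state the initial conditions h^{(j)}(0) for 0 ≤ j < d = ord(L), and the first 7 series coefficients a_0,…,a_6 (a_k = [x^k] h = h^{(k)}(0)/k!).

L = (464 + 2816·x + 416·x^2 + 2112·x^3 + 5760·x^4 + 6912·x^5) + (-192 + 304·x + 672·x^2 - 1312·x^3 - 1008·x^4 + 3456·x^5 + 3456·x^6)·Dx + (29 + 176·x + 26·x^2 + 132·x^3 + 360·x^4 + 432·x^5)·Dx^2 + (-12 + 19·x + 42·x^2 - 82·x^3 - 63·x^4 + 216·x^5 + 216·x^6)·Dx^3  (order 3).
h: a_k = -3, 1, -12, -95/3, -57, -1672/15, -291, …
ICs: h(0) = -3, h′(0) = 1, h′′(0) = -24.

f: a_k = -3, -3, -12, -21, -57, -120, -291, …
g: a_k = 0, 4, 0, -32/3, 0, 128/15, 0, …
Sum ⇒ L₀ = lclm(L_f,L_g) in ℚ(x)⟨Dx⟩.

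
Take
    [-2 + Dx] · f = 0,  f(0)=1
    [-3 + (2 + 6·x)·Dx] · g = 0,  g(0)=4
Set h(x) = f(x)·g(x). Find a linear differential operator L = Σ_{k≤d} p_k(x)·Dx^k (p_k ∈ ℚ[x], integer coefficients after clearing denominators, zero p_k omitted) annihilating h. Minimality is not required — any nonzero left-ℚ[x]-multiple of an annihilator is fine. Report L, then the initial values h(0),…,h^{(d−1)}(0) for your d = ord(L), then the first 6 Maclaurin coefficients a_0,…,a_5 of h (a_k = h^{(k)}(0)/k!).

f: a_k = 1, 2, 2, 4/3, 2/3, 4/15, …
g: a_k = 4, 6, -9/2, 27/4, -405/32, 1701/64, …
L₀ := L_f ⊗_s L_g (sym. prod.), ord ≤ 1.
L = (-7 - 12·x) + (2 + 6·x)·Dx  (order 1).
h: a_k = 4, 14, 31/2, 181/12, 241/96, 13279/960, …
ICs: h(0) = 4.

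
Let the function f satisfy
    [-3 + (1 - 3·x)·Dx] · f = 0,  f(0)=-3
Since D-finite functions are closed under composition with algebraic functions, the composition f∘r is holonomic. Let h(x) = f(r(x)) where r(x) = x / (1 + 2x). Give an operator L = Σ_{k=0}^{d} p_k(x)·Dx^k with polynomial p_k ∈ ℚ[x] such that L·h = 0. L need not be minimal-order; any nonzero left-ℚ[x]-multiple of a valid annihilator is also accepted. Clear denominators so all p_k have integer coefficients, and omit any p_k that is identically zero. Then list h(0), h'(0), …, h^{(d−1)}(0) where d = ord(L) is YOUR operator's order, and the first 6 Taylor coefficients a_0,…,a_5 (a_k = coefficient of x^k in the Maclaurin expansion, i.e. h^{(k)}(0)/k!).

f: a_k = -3, -9, -27, -81, -243, -729, …
f∘r: x↦r, Dx↦Dx/r' in L_f ⇒ L₀.
L = 3 + (-1 - x + 2·x^2)·Dx  (order 1).
h: a_k = -3, -9, -9, -9, -9, -9, …
ICs: h(0) = -3.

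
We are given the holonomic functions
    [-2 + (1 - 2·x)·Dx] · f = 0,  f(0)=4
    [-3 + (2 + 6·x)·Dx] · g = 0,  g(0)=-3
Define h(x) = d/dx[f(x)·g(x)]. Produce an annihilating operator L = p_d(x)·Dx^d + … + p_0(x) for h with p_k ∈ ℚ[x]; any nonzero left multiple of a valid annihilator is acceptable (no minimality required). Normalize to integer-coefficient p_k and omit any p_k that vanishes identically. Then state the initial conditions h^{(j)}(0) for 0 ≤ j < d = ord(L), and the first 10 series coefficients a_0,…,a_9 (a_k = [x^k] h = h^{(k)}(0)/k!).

f: a_k = 4, 8, 16, 32, 64, 128, 256, 512, 1024, 2048, …
g: a_k = -3, -9/2, 27/8, -81/16, 1215/128, -5103/256, 45927/1024, -216513/2048, 8444007/32768, -42220035/65536, …
L₀ := L_f ⊗_s L_g (sym. prod.), ord ≤ 1.
Derive L from L₀ (diff closure).
L = (47 + 252·x + 108·x^2) + (-14 - 26·x + 72·x^2 + 72·x^3)·Dx  (order 1).
h: a_k = -42, -141, -1935/4, -9105/8, -207615/64, -858771/128, -9530787/512, -35125305/1024, -1644491295/16384, -5155628415/32768, …
ICs: h(0) = -42.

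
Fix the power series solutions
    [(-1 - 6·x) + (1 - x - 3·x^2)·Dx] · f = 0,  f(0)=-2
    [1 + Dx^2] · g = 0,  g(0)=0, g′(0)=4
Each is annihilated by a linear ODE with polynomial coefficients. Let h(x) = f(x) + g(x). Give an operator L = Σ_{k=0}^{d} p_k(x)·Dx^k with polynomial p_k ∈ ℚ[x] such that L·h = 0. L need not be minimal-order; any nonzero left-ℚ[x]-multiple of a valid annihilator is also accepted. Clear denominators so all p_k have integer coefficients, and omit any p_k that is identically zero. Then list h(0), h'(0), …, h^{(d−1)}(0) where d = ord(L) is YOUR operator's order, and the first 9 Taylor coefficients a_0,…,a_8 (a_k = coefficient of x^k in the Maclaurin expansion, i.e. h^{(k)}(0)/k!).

L = (43 + 292·x + 307·x^2 + 624·x^3 + 45·x^4 + 54·x^5) + (-9 - 7·x - 6·x^2 + 91·x^3 + 144·x^4 + 27·x^5 + 27·x^6)·Dx + (43 + 292·x + 307·x^2 + 624·x^3 + 45·x^4 + 54·x^5)·Dx^2 + (-9 - 7·x - 6·x^2 + 91·x^3 + 144·x^4 + 27·x^5 + 27·x^6)·Dx^3  (order 3).
h: a_k = -2, 2, -8, -44/3, -38, -2399/30, -194, -546841/1260, -1016, …
ICs: h(0) = -2, h′(0) = 2, h′′(0) = -16.

f: a_k = -2, -2, -8, -14, -38, -80, -194, -434, -1016, …
g: a_k = 0, 4, 0, -2/3, 0, 1/30, 0, -1/1260, 0, …
Sum ⇒ L₀ = lclm(L_f,L_g) in ℚ(x)⟨Dx⟩.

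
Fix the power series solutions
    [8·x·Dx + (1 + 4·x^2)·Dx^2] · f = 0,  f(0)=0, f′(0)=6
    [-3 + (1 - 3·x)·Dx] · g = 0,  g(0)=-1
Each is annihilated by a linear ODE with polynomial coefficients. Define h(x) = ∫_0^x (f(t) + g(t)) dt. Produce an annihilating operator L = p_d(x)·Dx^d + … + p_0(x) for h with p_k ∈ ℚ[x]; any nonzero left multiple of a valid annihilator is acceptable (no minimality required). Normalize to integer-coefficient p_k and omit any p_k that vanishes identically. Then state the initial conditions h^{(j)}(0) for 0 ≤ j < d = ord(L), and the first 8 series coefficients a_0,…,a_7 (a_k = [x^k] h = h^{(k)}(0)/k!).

f: a_k = 0, 6, 0, -8, 0, 96/5, 0, -384/7, …
g: a_k = -1, -3, -9, -27, -81, -243, -729, -2187, …
h₀=f+g: left-lcm gives L₀, ord ≤ 3.
h=∫₀ˣh₀: take L = L₀·Dx.
L = (24 - 288·x - 288·x^2)·Dx^2 + (-31 + 24·x - 204·x^2 - 288·x^3)·Dx^3 + (3 - 5·x - 20·x^3 - 48·x^4)·Dx^4  (order 4).
h: a_k = 0, -1, 3/2, -3, -35/4, -81/5, -373/10, -729/7, …
ICs: h(0) = 0, h′(0) = -1, h′′(0) = 3, h′′′(0) = -18.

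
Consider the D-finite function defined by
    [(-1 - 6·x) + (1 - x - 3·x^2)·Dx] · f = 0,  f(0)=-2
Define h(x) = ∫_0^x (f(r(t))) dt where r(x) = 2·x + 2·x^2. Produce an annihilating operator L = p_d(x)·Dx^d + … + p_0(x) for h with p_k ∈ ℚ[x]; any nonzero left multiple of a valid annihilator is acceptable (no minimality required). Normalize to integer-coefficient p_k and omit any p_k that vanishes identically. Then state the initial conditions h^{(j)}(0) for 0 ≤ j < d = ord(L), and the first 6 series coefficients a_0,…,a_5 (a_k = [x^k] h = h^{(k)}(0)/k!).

L = (2 + 28·x + 72·x^2 + 48·x^3)·Dx + (-1 + 2·x + 14·x^2 + 24·x^3 + 12·x^4)·Dx^2  (order 2).
h: a_k = 0, -2, -2, -12, -44, -976/5, …
ICs: h(0) = 0, h′(0) = -2.

f: a_k = -2, -2, -8, -14, -38, -80, …
L₀ from L_f via x↦r, Dx↦r'^{-1}Dx.
h=∫₀ˣh₀: take L = L₀·Dx.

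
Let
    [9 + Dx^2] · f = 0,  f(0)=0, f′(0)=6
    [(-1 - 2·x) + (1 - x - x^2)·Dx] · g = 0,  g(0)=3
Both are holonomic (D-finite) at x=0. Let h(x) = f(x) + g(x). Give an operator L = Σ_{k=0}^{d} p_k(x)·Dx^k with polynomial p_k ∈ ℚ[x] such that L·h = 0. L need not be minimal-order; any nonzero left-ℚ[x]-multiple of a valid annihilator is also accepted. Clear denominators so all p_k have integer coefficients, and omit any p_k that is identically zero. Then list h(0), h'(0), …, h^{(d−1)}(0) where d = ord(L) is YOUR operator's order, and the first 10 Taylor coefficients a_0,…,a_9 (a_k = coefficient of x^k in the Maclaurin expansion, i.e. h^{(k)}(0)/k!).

f: a_k = 0, 6, 0, -9, 0, 81/20, 0, -243/280, 0, 243/2240, …
g: a_k = 3, 3, 6, 9, 15, 24, 39, 63, 102, 165, …
L₀ := lclm(L_f,L_g); ord L₀ ≤ 2+1.
L = (-243 - 432·x + 81·x^2 - 216·x^3 - 405·x^4 - 162·x^5) + (117 - 225·x - 36·x^2 + 297·x^3 - 54·x^4 - 243·x^5 - 81·x^6)·Dx + (-27 - 48·x + 9·x^2 - 24·x^3 - 45·x^4 - 18·x^5)·Dx^2 + (13 - 25·x - 4·x^2 + 33·x^3 - 6·x^4 - 27·x^5 - 9·x^6)·Dx^3  (order 3).
h: a_k = 3, 9, 6, 0, 15, 561/20, 39, 17397/280, 102, 369843/2240, …
ICs: h(0) = 3, h′(0) = 9, h′′(0) = 12.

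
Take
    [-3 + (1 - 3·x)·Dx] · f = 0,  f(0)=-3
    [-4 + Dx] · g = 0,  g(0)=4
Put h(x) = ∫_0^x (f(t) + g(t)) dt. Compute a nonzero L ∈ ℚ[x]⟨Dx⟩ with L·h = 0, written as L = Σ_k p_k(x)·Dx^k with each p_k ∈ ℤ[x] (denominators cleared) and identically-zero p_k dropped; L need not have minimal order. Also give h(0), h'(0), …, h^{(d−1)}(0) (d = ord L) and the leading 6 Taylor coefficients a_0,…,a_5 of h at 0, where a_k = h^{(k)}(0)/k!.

f: a_k = -3, -9, -27, -81, -243, -729, …
g: a_k = 4, 16, 32, 128/3, 128/3, 512/15, …
f+g: L₀ = lclm(L_f,L_g), ord ≤ 1+1.
∫: right-multiply L₀ by Dx.
L = (-24 - 144·x)·Dx + (2 + 96·x - 144·x^2)·Dx^2 + (1 - 15·x + 36·x^2)·Dx^3  (order 3).
h: a_k = 0, 1, 7/2, 5/3, -115/12, -601/15, …
ICs: h(0) = 0, h′(0) = 1, h′′(0) = 7.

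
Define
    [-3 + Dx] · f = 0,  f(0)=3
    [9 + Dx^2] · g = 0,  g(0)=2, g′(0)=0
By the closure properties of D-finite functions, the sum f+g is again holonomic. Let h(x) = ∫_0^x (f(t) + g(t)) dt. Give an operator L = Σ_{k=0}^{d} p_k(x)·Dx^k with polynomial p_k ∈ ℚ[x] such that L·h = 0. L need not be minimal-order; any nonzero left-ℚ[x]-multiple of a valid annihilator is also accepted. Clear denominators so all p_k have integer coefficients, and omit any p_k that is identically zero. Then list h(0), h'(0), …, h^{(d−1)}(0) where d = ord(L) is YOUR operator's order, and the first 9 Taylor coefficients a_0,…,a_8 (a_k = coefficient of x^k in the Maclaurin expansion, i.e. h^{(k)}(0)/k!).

f: a_k = 3, 9, 27/2, 27/2, 81/8, 243/40, 243/80, 729/560, 2187/4480, …
g: a_k = 2, 0, -9, 0, 27/4, 0, -81/40, 0, 729/2240, …
h₀=f+g: left-lcm gives L₀, ord ≤ 3.
Integrate: L := L₀·Dx.
L = -27·Dx + 9·Dx^2 - 3·Dx^3 + Dx^4  (order 4).
h: a_k = 0, 5, 9/2, 3/2, 27/8, 27/8, 81/80, 81/560, 729/4480, …
ICs: h(0) = 0, h′(0) = 5, h′′(0) = 9, h′′′(0) = 9.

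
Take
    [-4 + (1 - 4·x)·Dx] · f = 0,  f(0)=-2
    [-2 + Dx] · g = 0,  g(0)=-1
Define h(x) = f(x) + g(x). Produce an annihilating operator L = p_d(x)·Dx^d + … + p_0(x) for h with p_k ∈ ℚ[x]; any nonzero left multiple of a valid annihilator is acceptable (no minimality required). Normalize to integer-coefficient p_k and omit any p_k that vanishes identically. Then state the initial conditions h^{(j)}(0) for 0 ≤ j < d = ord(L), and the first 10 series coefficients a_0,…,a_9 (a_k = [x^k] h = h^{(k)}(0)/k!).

L = (-24 - 32·x) + (14 + 16·x - 32·x^2)·Dx + (-1 + 16·x^2)·Dx^2  (order 2).
h: a_k = -3, -10, -34, -388/3, -1538/3, -30724/15, -368644/45, -10321928/315, -41287682/315, -1486356484/2835, …
ICs: h(0) = -3, h′(0) = -10.

f: a_k = -2, -8, -32, -128, -512, -2048, -8192, -32768, -131072, -524288, …
g: a_k = -1, -2, -2, -4/3, -2/3, -4/15, -4/45, -8/315, -2/315, -4/2835, …
L₀ := lclm(L_f,L_g); ord L₀ ≤ 1+1.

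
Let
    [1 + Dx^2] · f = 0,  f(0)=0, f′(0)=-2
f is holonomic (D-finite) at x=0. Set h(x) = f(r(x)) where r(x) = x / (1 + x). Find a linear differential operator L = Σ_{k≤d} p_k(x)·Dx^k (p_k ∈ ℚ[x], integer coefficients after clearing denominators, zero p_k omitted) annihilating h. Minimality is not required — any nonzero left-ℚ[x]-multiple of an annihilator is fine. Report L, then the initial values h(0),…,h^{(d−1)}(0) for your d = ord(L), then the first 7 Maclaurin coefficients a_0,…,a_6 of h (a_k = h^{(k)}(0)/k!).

L = 1 + (2 + 6·x + 6·x^2 + 2·x^3)·Dx + (1 + 4·x + 6·x^2 + 4·x^3 + x^4)·Dx^2  (order 2).
h: a_k = 0, -2, 2, -5/3, 1, -1/60, -5/4, …
ICs: h(0) = 0, h′(0) = -2.

f: a_k = 0, -2, 0, 1/3, 0, -1/60, 0, …
f∘r: x↦r, Dx↦Dx/r' in L_f ⇒ L₀.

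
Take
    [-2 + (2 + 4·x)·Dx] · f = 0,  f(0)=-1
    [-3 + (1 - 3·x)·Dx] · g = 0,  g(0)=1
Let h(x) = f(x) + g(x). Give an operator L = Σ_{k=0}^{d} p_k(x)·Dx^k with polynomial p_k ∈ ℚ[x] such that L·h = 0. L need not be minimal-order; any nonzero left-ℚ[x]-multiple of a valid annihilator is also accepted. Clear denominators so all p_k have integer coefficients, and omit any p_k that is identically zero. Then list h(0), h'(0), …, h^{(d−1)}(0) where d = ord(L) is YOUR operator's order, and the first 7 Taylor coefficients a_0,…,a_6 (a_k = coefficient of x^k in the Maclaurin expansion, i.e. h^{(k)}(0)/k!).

f: a_k = -1, -1, 1/2, -1/2, 5/8, -7/8, 21/16, …
g: a_k = 1, 3, 9, 27, 81, 243, 729, …
h₀=f+g: left-lcm gives L₀, ord ≤ 2.
L = (21 + 27·x) + (-19 - 66·x - 81·x^2)·Dx + (2 + 7·x - 21·x^2 - 54·x^3)·Dx^2  (order 2).
h: a_k = 0, 2, 19/2, 53/2, 653/8, 1937/8, 11685/16, …
ICs: h(0) = 0, h′(0) = 2.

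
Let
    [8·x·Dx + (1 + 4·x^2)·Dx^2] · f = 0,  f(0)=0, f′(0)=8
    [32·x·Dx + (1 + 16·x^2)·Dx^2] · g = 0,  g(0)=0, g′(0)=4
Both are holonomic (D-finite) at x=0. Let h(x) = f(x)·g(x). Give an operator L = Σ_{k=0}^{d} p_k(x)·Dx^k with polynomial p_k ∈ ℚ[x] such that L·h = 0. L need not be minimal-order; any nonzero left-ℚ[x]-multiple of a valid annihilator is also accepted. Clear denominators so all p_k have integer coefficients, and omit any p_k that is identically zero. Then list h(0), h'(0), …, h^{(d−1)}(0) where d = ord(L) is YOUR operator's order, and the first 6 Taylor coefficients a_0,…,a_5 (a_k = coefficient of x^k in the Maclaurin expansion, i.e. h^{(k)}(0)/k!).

L = (-1536·x - 51200·x^3 - 262144·x^5 + 655360·x^7 + 6291456·x^9)·Dx + (-80 - 6592·x^2 - 92160·x^4 - 229376·x^6 + 2293760·x^8 + 9437184·x^10)·Dx^2 + (-160·x - 4480·x^3 - 30720·x^5 + 69632·x^7 + 1310720·x^9 + 3145728·x^11)·Dx^3 + (-1 - 40·x^2 - 464·x^4 + 29696·x^8 + 163840·x^10 + 262144·x^12)·Dx^4  (order 4).
h: a_k = 0, 0, 32, 0, -640/3, 0, …
ICs: h(0) = 0, h′(0) = 0, h′′(0) = 64, h′′′(0) = 0.

f: a_k = 0, 8, 0, -32/3, 0, 128/5, …
g: a_k = 0, 4, 0, -64/3, 0, 1024/5, …
h₀=f·g: eliminate ⇒ L₀, order ≤ 2·2.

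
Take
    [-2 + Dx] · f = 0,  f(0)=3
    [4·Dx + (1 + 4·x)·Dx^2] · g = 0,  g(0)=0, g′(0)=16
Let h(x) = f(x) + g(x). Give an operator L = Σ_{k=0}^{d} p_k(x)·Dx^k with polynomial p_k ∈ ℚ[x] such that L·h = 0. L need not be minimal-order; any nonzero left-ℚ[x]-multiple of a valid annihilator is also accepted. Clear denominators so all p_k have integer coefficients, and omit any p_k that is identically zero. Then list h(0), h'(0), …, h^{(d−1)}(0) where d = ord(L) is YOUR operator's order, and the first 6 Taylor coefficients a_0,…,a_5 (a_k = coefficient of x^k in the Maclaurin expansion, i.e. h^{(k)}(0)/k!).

f: a_k = 3, 6, 6, 4, 2, 4/5, …
g: a_k = 0, 16, -32, 256/3, -256, 4096/5, …
h₀=f+g: left-lcm gives L₀, ord ≤ 3.
L = (-40 - 32·x)·Dx + (14 - 16·x - 32·x^2)·Dx^2 + (3 + 16·x + 16·x^2)·Dx^3  (order 3).
h: a_k = 3, 22, -26, 268/3, -254, 820, …
ICs: h(0) = 3, h′(0) = 22, h′′(0) = -52.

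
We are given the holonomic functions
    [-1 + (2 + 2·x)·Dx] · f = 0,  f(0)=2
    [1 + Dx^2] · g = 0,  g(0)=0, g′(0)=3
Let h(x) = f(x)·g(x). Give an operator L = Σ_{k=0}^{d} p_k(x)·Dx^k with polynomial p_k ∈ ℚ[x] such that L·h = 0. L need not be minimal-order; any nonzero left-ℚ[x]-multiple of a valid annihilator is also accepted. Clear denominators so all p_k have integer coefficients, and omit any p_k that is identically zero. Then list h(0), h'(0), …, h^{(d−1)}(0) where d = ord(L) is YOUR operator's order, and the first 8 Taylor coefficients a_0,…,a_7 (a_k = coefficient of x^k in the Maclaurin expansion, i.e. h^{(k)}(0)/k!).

L = (7 + 8·x + 4·x^2) + (-4 - 4·x)·Dx + (4 + 8·x + 4·x^2)·Dx^2  (order 2).
h: a_k = 0, 6, 3, -7/4, -1/8, -19/320, 81/640, -983/10752, …
ICs: h(0) = 0, h′(0) = 6.

f: a_k = 2, 1, -1/4, 1/8, -5/64, 7/128, -21/512, 33/1024, …
g: a_k = 0, 3, 0, -1/2, 0, 1/40, 0, -1/1680, …
L₀ := L_f ⊗_s L_g (sym. prod.), ord ≤ 2.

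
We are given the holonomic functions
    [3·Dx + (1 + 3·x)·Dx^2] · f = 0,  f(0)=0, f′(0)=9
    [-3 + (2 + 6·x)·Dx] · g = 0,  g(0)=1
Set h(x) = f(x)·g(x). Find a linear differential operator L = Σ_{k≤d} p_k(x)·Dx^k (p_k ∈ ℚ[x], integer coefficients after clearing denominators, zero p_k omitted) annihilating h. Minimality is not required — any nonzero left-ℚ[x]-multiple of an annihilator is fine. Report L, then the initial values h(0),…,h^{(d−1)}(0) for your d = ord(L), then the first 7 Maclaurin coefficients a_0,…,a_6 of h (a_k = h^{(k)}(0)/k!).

f: a_k = 0, 9, -27/2, 27, -243/4, 729/5, -729/2, …
g: a_k = 1, 3/2, -9/8, 27/16, -405/128, 1701/256, -15309/1024, …
Product ⇒ symmetric product L₀, ord ≤ 2.
L = 9 + (4 + 24·x + 36·x^2)·Dx^2  (order 2).
h: a_k = 0, 9, 0, -27/8, 81/8, -17253/640, 22599/320, …
ICs: h(0) = 0, h′(0) = 9.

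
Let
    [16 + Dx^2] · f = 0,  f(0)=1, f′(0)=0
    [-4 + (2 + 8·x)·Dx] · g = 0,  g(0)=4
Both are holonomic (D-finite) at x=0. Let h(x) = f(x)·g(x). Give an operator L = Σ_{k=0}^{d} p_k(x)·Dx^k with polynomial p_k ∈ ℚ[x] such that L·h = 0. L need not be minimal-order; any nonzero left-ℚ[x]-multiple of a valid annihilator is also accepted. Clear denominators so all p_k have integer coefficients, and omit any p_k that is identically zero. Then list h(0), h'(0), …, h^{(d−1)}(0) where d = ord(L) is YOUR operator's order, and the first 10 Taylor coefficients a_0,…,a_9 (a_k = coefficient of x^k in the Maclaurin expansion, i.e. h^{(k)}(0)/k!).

f: a_k = 1, 0, -8, 0, 32/3, 0, -256/45, 0, 512/315, 0, …
g: a_k = 4, 8, -8, 16, -40, 112, -336, 1056, -3432, 11440, …
Product ⇒ symmetric product L₀, ord ≤ 2.
L = (28 + 128·x + 256·x^2) + (-4 - 16·x)·Dx + (1 + 8·x + 16·x^2)·Dx^2  (order 2).
h: a_k = 4, 8, -40, -48, 200/3, 208/3, -5584/45, 12832/45, -352376/315, 431408/105, …
ICs: h(0) = 4, h′(0) = 8.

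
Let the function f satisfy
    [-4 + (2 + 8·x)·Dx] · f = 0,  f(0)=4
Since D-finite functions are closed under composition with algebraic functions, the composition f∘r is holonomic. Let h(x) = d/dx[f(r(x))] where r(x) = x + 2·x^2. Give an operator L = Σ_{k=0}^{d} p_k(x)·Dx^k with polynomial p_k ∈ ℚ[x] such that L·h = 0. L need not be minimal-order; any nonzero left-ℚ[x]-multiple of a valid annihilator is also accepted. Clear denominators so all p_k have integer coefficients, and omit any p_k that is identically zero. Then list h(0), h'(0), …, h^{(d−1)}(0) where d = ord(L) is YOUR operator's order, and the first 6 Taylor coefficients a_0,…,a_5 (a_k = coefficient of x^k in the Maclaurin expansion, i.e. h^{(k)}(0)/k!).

f: a_k = 4, 8, -8, 16, -40, 112, …
Change of var in L_f (x↦r) gives L₀.
h₀' ⇒ L via d/dx closure of L₀.
L = 2 + (-1 - 8·x - 24·x^2 - 32·x^3)·Dx  (order 1).
h: a_k = 8, 16, -48, 96, -80, -288, …
ICs: h(0) = 8.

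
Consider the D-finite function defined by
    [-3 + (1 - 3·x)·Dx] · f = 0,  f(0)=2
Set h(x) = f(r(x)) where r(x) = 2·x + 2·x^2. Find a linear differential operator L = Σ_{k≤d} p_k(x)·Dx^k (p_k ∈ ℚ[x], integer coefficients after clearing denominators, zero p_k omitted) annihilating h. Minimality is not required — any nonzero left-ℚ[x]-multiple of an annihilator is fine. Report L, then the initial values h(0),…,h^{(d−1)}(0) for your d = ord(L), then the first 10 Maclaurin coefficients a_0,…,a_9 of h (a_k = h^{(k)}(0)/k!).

L = (6 + 12·x) + (-1 + 6·x + 6·x^2)·Dx  (order 1).
h: a_k = 2, 12, 84, 576, 3960, 27216, 187056, 1285632, 8836128, 60730560, …
ICs: h(0) = 2.

f: a_k = 2, 6, 18, 54, 162, 486, 1458, 4374, 13122, 39366, …
h₀=f(r): pull back L_f along r ⇒ L₀.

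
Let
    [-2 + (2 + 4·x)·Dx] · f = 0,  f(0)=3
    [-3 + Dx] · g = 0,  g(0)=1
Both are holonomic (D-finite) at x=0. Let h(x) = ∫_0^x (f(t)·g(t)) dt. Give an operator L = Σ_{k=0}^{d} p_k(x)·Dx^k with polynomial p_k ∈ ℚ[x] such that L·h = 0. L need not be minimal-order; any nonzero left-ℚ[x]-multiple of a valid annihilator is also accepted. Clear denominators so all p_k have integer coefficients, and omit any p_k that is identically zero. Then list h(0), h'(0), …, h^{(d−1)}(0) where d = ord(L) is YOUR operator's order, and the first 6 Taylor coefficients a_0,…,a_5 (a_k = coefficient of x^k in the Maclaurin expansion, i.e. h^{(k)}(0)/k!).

f: a_k = 3, 3, -3/2, 3/2, -15/8, 21/8, …
g: a_k = 1, 3, 9/2, 9/2, 27/8, 81/40, …
h₀=f·g: eliminate ⇒ L₀, order ≤ 1·1.
Integrate: L := L₀·Dx.
L = (-4 - 6·x)·Dx + (1 + 2·x)·Dx^2  (order 2).
h: a_k = 0, 3, 6, 7, 6, 39/10, …
ICs: h(0) = 0, h′(0) = 3.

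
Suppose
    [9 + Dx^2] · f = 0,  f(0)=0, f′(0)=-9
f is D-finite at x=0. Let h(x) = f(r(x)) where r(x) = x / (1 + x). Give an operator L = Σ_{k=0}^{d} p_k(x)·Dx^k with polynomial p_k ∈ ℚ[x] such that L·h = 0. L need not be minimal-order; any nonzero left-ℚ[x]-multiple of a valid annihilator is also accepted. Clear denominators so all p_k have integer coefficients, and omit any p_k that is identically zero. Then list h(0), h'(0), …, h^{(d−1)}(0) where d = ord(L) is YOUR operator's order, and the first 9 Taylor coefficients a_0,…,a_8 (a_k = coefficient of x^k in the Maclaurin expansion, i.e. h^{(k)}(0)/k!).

f: a_k = 0, -9, 0, 27/2, 0, -243/40, 0, 729/560, 0, …
Change of var in L_f (x↦r) gives L₀.
L = 9 + (2 + 6·x + 6·x^2 + 2·x^3)·Dx + (1 + 4·x + 6·x^2 + 4·x^3 + x^4)·Dx^2  (order 2).
h: a_k = 0, -9, 9, 9/2, -63/2, 2637/40, -765/8, 58059/560, -5679/80, …
ICs: h(0) = 0, h′(0) = -9.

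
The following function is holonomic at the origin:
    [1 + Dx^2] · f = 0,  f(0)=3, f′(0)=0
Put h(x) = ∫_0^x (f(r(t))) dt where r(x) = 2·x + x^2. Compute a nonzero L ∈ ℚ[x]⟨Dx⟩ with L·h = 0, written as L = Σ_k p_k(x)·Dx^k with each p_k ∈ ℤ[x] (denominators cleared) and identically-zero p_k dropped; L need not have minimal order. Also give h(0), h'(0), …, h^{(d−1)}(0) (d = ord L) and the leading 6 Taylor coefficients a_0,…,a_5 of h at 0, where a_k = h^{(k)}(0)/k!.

L = (4 + 12·x + 12·x^2 + 4·x^3)·Dx - Dx^2 + (1 + x)·Dx^3  (order 3).
h: a_k = 0, 3, 0, -2, -3/2, 1/10, …
ICs: h(0) = 0, h′(0) = 3, h′′(0) = 0.

f: a_k = 3, 0, -3/2, 0, 1/8, 0, …
L₀ from L_f via x↦r, Dx↦r'^{-1}Dx.
Integrate: L := L₀·Dx.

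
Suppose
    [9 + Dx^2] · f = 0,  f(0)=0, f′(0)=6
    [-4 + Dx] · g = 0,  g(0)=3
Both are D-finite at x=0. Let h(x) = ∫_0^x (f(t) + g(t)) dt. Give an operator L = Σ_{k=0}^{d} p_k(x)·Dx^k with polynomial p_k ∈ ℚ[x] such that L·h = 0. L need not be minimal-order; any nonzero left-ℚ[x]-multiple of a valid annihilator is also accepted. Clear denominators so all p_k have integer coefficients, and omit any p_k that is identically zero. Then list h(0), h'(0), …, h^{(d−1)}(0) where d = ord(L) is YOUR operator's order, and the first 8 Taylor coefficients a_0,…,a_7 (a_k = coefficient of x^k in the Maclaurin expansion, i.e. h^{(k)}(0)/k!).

f: a_k = 0, 6, 0, -9, 0, 81/20, 0, -243/280, …
g: a_k = 3, 12, 24, 32, 32, 128/5, 256/15, 1024/105, …
h₀=f+g: left-lcm gives L₀, ord ≤ 3.
Integrate: L := L₀·Dx.
L = -36·Dx + 9·Dx^2 - 4·Dx^3 + Dx^4  (order 4).
h: a_k = 0, 3, 9, 8, 23/4, 32/5, 593/120, 256/105, …
ICs: h(0) = 0, h′(0) = 3, h′′(0) = 18, h′′′(0) = 48.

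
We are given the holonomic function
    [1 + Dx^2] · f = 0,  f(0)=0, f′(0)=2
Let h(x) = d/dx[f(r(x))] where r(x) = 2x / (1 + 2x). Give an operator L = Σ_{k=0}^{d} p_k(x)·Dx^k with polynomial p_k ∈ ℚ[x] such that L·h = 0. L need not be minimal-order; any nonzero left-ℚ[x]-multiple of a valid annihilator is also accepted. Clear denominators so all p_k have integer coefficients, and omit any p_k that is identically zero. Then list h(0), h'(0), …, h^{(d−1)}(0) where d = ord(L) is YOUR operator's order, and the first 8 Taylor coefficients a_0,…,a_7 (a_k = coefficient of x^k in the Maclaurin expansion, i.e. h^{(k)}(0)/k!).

f: a_k = 0, 2, 0, -1/3, 0, 1/60, 0, -1/2520, …
f∘r: x↦r, Dx↦Dx/r' in L_f ⇒ L₀.
Derive L from L₀ (diff closure).
L = (28 + 96·x + 96·x^2) + (12 + 72·x + 144·x^2 + 96·x^3)·Dx + (1 + 8·x + 24·x^2 + 32·x^3 + 16·x^4)·Dx^2  (order 2).
h: a_k = 4, -16, 40, -64, 8/3, 480, -110896/45, 407296/45, …
ICs: h(0) = 4, h′(0) = -16.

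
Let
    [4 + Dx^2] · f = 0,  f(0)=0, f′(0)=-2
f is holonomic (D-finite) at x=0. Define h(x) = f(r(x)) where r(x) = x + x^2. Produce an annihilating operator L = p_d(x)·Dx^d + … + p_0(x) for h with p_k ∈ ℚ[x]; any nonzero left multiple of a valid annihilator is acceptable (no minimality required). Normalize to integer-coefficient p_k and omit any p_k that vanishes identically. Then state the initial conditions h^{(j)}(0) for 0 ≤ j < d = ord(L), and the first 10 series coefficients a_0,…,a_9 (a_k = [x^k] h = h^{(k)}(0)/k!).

f: a_k = 0, -2, 0, 4/3, 0, -4/15, 0, 8/315, 0, -4/2835, …
f∘r: x↦r, Dx↦Dx/r' in L_f ⇒ L₀.
L = (4 + 24·x + 48·x^2 + 32·x^3) - 2·Dx + (1 + 2·x)·Dx^2  (order 2).
h: a_k = 0, -2, -2, 4/3, 4, 56/15, 0, -832/315, -112/45, -2272/2835, …
ICs: h(0) = 0, h′(0) = -2.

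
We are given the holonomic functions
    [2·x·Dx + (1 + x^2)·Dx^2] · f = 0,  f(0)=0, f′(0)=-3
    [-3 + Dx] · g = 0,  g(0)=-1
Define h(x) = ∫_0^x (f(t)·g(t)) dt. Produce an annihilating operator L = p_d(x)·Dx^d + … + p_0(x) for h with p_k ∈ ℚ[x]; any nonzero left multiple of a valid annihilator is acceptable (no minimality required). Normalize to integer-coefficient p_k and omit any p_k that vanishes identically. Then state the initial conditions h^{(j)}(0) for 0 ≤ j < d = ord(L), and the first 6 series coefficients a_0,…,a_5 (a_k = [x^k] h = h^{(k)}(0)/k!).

f: a_k = 0, -3, 0, 1, 0, -3/5, …
g: a_k = -1, -3, -9/2, -9/2, -27/8, -81/40, …
Product ⇒ symmetric product L₀, ord ≤ 2.
h=∫h₀ ⇒ L = L₀·Dx.
L = (9 - 6·x + 9·x^2)·Dx + (-6 + 2·x - 6·x^2)·Dx^2 + (1 + x^2)·Dx^3  (order 3).
h: a_k = 0, 0, 3/2, 3, 25/8, 21/10, …
ICs: h(0) = 0, h′(0) = 0, h′′(0) = 3.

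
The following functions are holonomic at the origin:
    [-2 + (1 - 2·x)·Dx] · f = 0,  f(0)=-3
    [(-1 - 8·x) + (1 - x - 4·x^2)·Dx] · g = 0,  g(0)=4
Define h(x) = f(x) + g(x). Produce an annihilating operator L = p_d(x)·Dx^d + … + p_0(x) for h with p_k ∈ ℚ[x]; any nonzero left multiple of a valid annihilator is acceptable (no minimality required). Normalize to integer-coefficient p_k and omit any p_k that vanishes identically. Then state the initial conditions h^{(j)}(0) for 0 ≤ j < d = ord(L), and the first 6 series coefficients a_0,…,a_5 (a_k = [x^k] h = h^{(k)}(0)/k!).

f: a_k = -3, -6, -12, -24, -48, -96, …
g: a_k = 4, 4, 20, 36, 116, 260, …
L₀ := lclm(L_f,L_g); ord L₀ ≤ 1+1.
L = (12 - 48·x + 192·x^2 - 128·x^3) + (-2 - 96·x^2 + 352·x^3 - 256·x^4)·Dx + (-1 + 11·x - 30·x^2 + 80·x^4 - 64·x^5)·Dx^2  (order 2).
h: a_k = 1, -2, 8, 12, 68, 164, …
ICs: h(0) = 1, h′(0) = -2.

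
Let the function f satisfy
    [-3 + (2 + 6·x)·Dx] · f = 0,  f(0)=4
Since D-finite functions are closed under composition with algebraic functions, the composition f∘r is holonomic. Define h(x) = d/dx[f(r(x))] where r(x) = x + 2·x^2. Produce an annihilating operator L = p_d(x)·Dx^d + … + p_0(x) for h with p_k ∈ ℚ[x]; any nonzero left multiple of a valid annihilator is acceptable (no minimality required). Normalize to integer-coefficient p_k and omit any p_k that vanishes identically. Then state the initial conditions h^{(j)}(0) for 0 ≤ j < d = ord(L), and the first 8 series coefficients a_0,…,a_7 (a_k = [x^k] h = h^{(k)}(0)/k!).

f: a_k = 4, 6, -9/2, 27/4, -405/32, 1701/64, -15309/256, 72171/512, …
L₀ from L_f via x↦r, Dx↦r'^{-1}Dx.
h=h₀': d/dx-closure on L₀ ⇒ L.
L = 5 + (-2 - 14·x - 36·x^2 - 48·x^3)·Dx  (order 1).
h: a_k = 6, 15, -135/4, 315/8, 2025/64, -33615/128, 292005/512, -282285/1024, …
ICs: h(0) = 6.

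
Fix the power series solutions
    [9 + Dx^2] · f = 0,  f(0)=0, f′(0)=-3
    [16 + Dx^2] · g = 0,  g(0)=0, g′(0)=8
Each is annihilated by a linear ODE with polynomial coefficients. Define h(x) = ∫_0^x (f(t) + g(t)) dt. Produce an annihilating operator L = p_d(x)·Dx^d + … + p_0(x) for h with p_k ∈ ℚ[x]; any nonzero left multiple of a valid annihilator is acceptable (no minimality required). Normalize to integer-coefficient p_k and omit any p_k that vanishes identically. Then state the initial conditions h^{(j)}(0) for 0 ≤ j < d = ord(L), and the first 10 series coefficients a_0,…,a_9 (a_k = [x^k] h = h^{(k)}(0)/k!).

f: a_k = 0, -3, 0, 9/2, 0, -81/40, 0, 243/560, 0, -243/4480, …
g: a_k = 0, 8, 0, -64/3, 0, 256/15, 0, -2048/315, 0, 4096/2835, …
f+g: L₀ = lclm(L_f,L_g), ord ≤ 2+2.
∫: right-multiply L₀ by Dx.
L = 144·Dx + 25·Dx^3 + Dx^5  (order 5).
h: a_k = 0, 0, 5/2, 0, -101/24, 0, 361/144, 0, -30581/40320, 0, …
ICs: h(0) = 0, h′(0) = 0, h′′(0) = 5, h′′′(0) = 0, h′′′′(0) = -101.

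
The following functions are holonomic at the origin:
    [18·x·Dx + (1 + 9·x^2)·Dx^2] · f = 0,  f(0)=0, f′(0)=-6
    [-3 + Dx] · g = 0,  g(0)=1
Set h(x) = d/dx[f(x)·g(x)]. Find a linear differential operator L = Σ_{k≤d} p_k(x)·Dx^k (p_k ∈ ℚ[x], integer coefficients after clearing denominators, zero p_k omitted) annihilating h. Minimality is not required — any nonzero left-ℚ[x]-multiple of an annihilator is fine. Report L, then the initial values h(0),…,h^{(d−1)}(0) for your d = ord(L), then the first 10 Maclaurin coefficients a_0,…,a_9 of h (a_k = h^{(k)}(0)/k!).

f: a_k = 0, -6, 0, 18, 0, -486/5, 0, 4374/7, 0, -4374, …
g: a_k = 1, 3, 9/2, 9/2, 27/8, 81/40, 81/80, 243/560, 729/4480, 243/4480, …
h₀=f·g: eliminate ⇒ L₀, order ≤ 2·1.
h=h₀': d/dx-closure on L₀ ⇒ L.
L = (9 + 135·x - 243·x^2 + 243·x^3) + (-54·x + 108·x^2 - 162·x^3)·Dx + (-1 + 3·x - 9·x^2 + 27·x^3)·Dx^2  (order 2).
h: a_k = -6, -36, -27, 108, -729/4, -2673/2, 67797/40, 82377/7, -7551711/448, -117594261/1120, …
ICs: h(0) = -6, h′(0) = -36.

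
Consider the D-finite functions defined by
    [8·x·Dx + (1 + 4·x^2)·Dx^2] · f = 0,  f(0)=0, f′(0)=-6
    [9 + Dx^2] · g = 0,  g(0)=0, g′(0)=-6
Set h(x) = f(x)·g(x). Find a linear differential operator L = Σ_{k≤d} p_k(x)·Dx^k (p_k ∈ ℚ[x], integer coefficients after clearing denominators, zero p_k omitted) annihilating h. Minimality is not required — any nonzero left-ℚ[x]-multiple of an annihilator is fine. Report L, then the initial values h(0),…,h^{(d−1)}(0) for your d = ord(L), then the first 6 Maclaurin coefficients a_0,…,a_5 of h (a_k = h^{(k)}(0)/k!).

f: a_k = 0, -6, 0, 8, 0, -96/5, …
g: a_k = 0, -6, 0, 9, 0, -81/20, …
f·g: L₀ = L_f ⊗_s L_g, ord ≤ 2·2.
L = (2925 + 31536·x^2 + 95904·x^4 + 186624·x^6 + 186624·x^8) + (2448·x + 20160·x^3 + 62208·x^5 + 82944·x^7)·Dx + (442 + 5088·x^2 + 19008·x^4 + 41472·x^6 + 41472·x^8)·Dx^2 + (272·x + 2240·x^3 + 6912·x^5 + 9216·x^7)·Dx^3 + (13 + 176·x^2 + 928·x^4 + 2304·x^6 + 2304·x^8)·Dx^4  (order 4).
h: a_k = 0, 0, 36, 0, -102, 0, …
ICs: h(0) = 0, h′(0) = 0, h′′(0) = 72, h′′′(0) = 0.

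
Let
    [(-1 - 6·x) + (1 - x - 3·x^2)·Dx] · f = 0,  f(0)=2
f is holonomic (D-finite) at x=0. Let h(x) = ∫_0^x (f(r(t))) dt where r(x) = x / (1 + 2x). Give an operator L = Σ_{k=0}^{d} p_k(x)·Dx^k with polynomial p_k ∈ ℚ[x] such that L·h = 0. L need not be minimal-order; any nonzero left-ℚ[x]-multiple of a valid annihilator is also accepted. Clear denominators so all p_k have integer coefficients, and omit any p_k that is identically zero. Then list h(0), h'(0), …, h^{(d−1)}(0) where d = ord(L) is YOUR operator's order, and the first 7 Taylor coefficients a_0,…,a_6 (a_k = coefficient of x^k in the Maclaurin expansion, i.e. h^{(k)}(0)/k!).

L = (1 + 8·x)·Dx + (-1 - 5·x - 5·x^2 + 2·x^3)·Dx^2  (order 2).
h: a_k = 0, 2, 1, 4/3, -5/2, 34/5, -56/3, …
ICs: h(0) = 0, h′(0) = 2.

f: a_k = 2, 2, 8, 14, 38, 80, 194, …
h₀=f(r): pull back L_f along r ⇒ L₀.
h=∫h₀ ⇒ L = L₀·Dx.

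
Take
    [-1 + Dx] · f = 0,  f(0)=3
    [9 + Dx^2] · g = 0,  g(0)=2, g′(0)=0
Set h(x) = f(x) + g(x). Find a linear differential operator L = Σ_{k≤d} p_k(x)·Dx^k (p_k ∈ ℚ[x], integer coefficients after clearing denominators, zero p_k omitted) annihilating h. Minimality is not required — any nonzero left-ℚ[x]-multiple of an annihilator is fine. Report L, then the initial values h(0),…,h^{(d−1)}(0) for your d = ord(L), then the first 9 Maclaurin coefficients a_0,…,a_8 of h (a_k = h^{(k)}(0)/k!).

L = -9 + 9·Dx - Dx^2 + Dx^3  (order 3).
h: a_k = 5, 3, -15/2, 1/2, 55/8, 1/40, -97/48, 1/1680, 125/384, …
ICs: h(0) = 5, h′(0) = 3, h′′(0) = -15.

f: a_k = 3, 3, 3/2, 1/2, 1/8, 1/40, 1/240, 1/1680, 1/13440, …
g: a_k = 2, 0, -9, 0, 27/4, 0, -81/40, 0, 729/2240, …
h₀=f+g: left-lcm gives L₀, ord ≤ 3.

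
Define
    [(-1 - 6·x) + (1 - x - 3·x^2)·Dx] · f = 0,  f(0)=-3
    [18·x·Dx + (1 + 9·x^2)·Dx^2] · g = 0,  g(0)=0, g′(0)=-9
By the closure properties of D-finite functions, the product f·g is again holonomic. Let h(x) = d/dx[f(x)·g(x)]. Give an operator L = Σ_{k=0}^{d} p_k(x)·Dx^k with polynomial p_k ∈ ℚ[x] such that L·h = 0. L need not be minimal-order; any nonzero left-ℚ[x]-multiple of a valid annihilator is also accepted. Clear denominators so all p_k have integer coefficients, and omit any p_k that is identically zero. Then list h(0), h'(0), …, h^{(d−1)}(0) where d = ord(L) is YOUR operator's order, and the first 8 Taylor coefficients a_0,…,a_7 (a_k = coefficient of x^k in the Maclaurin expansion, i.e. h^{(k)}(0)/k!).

f: a_k = -3, -3, -12, -21, -57, -120, -291, -651, …
g: a_k = 0, -9, 0, 27, 0, -729/5, 0, 6561/7, …
Sym-product of L_f,L_g gives L₀ (≤ ord 2).
Derive L from L₀ (diff closure).
L = (-6 + 1134·x^2 + 1944·x^3 + 8748·x^4) + (6 + 42·x + 54·x^2 + 270·x^3 + 1944·x^4 + 5832·x^5)·Dx + (-1 - 2·x - 30·x^2 + 18·x^3 - 108·x^4 + 324·x^5 + 729·x^6)·Dx^2  (order 2).
h: a_k = 27, 54, 81, 432, 3132, 28512/5, 621/5, 803304/35, …
ICs: h(0) = 27, h′(0) = 54.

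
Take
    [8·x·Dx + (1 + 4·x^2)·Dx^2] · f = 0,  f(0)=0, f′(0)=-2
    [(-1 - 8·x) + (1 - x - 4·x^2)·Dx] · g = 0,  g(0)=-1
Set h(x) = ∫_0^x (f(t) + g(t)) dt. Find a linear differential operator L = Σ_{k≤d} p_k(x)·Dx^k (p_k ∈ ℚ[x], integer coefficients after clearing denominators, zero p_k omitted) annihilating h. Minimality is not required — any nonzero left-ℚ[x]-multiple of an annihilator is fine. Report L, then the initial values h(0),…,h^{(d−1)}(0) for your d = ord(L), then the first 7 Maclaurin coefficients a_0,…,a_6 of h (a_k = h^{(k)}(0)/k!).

L = (40 - 160·x - 2272·x^2 - 4608·x^3 - 16896·x^4 - 6144·x^6)·Dx^2 + (-31 - 264·x - 364·x^2 - 2208·x^3 - 4160·x^4 - 12800·x^5 - 768·x^6 - 6144·x^7)·Dx^3 + (5 + 11·x + 80·x^2 - 116·x^3 - 80·x^4 - 704·x^5 - 1536·x^6 - 256·x^7 - 1024·x^8)·Dx^4  (order 4).
h: a_k = 0, -1, -3/2, -5/3, -19/12, -29/5, -119/10, …
ICs: h(0) = 0, h′(0) = -1, h′′(0) = -3, h′′′(0) = -10.

f: a_k = 0, -2, 0, 8/3, 0, -32/5, 0, …
g: a_k = -1, -1, -5, -9, -29, -65, -181, …
Weyl lclm of L_f,L_g ⇒ L₀ (ord ≤ 3).
∫: right-multiply L₀ by Dx.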